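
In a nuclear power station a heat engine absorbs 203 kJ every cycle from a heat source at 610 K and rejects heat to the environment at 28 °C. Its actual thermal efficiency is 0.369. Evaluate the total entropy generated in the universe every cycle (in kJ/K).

ΔS_univ ≈ 0.09256 kJ/K

T_C = 28 °C → 28 + 273.15 = 301.15 K.
W = η·Q_H = 0.369 × 203 = 74.91 kJ, so Q_C = Q_H − W = 128.1 kJ.
The hot reservoir loses entropy Q_H/T_H = 203/610.00 = 0.3328 kJ/K; the cold reservoir gains Q_C/T_C = 128.1/301.15 = 0.4253 kJ/K.
ΔS_univ = −Q_H/T_H + Q_C/T_C = 0.09256 kJ/K (> 0, since η = 0.369 < η_Carnot = 0.506).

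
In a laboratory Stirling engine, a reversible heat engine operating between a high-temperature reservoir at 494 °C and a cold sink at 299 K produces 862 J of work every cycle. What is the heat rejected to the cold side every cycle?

Q_C ≈ 551 J

T_H = 494 °C → 494 + 273.15 = 767.15 K.
For a reversible engine, η = 1 − T_C/T_H = 1 − 299.00/767.15 = 0.6102.
Since Q_C/Q_H = T_C/T_H and Q_H = W/η, Q_C = W·T_C/(T_H − T_C) = 862 × 299.00/468.15 = 551 J.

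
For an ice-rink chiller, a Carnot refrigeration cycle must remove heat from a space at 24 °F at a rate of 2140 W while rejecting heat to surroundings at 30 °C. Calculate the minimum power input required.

Ẇ_in ≈ 274.3 W

T_H = 30 °C → 30 + 273.15 = 303.15 K.
T_C = 24 °F → (24 − 32) × 5/9 = -4.44 °C = 268.71 K.
The reversible coefficient of performance is COP_R = T_C/(T_H − T_C) = 268.71/34.44 = 7.8011.
W = Q_C/COP_R = 2140/7.8011 = 274.3 W.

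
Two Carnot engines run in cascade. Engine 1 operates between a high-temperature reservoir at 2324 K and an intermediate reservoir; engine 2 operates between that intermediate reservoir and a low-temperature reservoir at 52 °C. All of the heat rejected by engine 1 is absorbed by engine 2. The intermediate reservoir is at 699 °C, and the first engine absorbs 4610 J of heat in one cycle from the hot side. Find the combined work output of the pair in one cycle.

T_C = 52 °C → 52 + 273.15 = 325.15 K.
Two reversible stages in series are equivalent to a single Carnot engine between T_H and T_C, so η_total = 1 − T_C/T_H = 1 − 325.15/2324.00 = 0.8601.
W_total = η_total · Q_H = 0.8601 × 4610 = 3970 J.

W_total ≈ 3970 J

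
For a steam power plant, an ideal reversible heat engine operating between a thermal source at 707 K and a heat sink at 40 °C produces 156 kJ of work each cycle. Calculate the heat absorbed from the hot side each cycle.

Q_H ≈ 280.0 kJ

T_C = 40 °C → 40 + 273.15 = 313.15 K.
Since the cycle is reversible, η = 1 − T_C/T_H = 1 − 313.15/707.00 = 0.5571.
Q_H = W/η = 156/0.5571 = 280.0 kJ.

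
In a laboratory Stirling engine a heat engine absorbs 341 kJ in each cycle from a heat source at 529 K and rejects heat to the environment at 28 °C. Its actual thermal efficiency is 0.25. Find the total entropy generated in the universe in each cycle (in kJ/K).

ΔS_univ ≈ 0.205 kJ/K

T_C = 28 °C → 28 + 273.15 = 301.15 K.
W = η·Q_H = 0.25 × 341 = 85.25 kJ, so Q_C = Q_H − W = 255.8 kJ.
Entropy balance on the reservoirs: −Q_H/T_H = -0.6446 kJ/K, +Q_C/T_C = 0.8492 kJ/K.
ΔS_univ = −Q_H/T_H + Q_C/T_C = 0.205 kJ/K (> 0, since η = 0.25 < η_Carnot = 0.431).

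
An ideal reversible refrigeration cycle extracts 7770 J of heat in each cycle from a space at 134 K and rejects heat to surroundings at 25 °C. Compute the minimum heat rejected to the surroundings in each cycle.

T_H = 25 °C → 25 + 273.15 = 298.15 K.
For a reversible cycle Q_H/Q_C = T_H/T_C, so Q_H = Q_C·T_H/T_C = 7770 × 298.15/134.00 = 17290 J.

Q_H ≈ 17290 J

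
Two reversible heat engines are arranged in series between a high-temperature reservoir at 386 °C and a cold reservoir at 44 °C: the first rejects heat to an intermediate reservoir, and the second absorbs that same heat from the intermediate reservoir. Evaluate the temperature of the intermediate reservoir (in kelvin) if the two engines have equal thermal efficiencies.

T_m ≈ 457.2 K

T_H = 386 °C → 386 + 273.15 = 659.15 K.
T_C = 44 °C → 44 + 273.15 = 317.15 K.
Equal efficiencies require 1 − T_m/T_H = 1 − T_C/T_m, i.e. T_m/T_H = T_C/T_m, so T_m = √(T_H·T_C) = √(659.15 × 317.15) = 457.2 K.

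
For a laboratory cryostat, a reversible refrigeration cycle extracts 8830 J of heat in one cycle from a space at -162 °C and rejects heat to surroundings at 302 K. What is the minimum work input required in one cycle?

W_in ≈ 15200 J

T_C = -162 °C → -162 + 273.15 = 111.15 K.
For a reversible refrigerator, COP_R = T_C/(T_H − T_C) = 111.15/190.85 = 0.5824.
W = Q_C/COP_R = 8830/0.5824 = 15200 J.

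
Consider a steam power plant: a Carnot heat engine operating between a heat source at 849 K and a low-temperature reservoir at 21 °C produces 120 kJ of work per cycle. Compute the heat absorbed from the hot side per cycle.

T_C = 21 °C → 21 + 273.15 = 294.15 K.
Carnot efficiency: η = 1 − T_C/T_H = 1 − 294.15/849.00 = 0.6535.
Q_H = W/η = 120/0.6535 = 183.6 kJ.

Q_H ≈ 183.6 kJ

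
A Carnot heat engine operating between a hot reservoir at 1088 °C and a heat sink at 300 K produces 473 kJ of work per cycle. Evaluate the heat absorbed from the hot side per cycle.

T_H = 1088 °C → 1088 + 273.15 = 1361.15 K.
η_rev = 1 − T_C/T_H = 1 − 300.00/1361.15 = 0.7796.
Q_H = W/η = 473/0.7796 = 606.7 kJ.

Q_H ≈ 606.7 kJ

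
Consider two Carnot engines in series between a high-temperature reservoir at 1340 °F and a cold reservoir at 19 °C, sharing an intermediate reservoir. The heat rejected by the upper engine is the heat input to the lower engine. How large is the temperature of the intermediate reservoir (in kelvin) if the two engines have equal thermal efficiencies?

T_m ≈ 540.5 K

T_H = 1340 °F → (1340 − 32) × 5/9 = 726.67 °C = 999.82 K.
T_C = 19 °C → 19 + 273.15 = 292.15 K.
Equal efficiencies require 1 − T_m/T_H = 1 − T_C/T_m, i.e. T_m/T_H = T_C/T_m, so T_m = √(T_H·T_C) = √(999.82 × 292.15) = 540.5 K.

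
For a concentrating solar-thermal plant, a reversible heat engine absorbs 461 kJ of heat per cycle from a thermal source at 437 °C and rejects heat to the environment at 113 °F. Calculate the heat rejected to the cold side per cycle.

T_H = 437 °C → 437 + 273.15 = 710.15 K.
T_C = 113 °F → (113 − 32) × 5/9 = 45.00 °C = 318.15 K.
η_rev = 1 − T_C/T_H = 1 − 318.15/710.15 = 0.5520.
For a reversible cycle Q_C/Q_H = T_C/T_H, so Q_C = 461 × 318.15/710.15 = 207 kJ.

Q_C ≈ 207 kJ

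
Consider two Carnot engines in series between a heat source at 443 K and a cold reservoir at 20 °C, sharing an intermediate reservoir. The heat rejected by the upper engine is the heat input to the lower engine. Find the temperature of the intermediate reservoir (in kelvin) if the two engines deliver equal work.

T_m ≈ 368 K

T_C = 20 °C → 20 + 273.15 = 293.15 K.
For reversible stages Q_m = Q_H·(T_m/T_H). Setting W₁ = Q_H(1 − T_m/T_H) equal to W₂ = Q_m(1 − T_C/T_m) = Q_H·(T_m − T_C)/T_H gives T_H − T_m = T_m − T_C, so T_m = (T_H + T_C)/2 = (443.00 + 293.15)/2 = 368 K.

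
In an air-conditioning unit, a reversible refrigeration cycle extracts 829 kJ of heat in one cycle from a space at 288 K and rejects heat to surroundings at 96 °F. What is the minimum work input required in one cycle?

W_in ≈ 59.6 kJ

T_H = 96 °F → (96 − 32) × 5/9 = 35.56 °C = 308.71 K.
Carnot COP: COP_R = T_C/(T_H − T_C) = 288.00/20.71 = 13.9093.
W = Q_C/COP_R = 829/13.9093 = 59.6 kJ.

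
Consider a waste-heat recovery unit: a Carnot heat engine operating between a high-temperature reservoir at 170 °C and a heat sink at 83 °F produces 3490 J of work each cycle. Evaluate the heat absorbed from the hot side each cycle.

T_H = 170 °C → 170 + 273.15 = 443.15 K.
T_C = 83 °F → (83 − 32) × 5/9 = 28.33 °C = 301.48 K.
Since the cycle is reversible, η = 1 − T_C/T_H = 1 − 301.48/443.15 = 0.3197.
Q_H = W/η = 3490/0.3197 = 10900 J.

Q_H ≈ 10900 J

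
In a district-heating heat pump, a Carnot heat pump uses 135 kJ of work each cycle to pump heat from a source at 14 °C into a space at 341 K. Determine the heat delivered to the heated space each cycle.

T_C = 14 °C → 14 + 273.15 = 287.15 K.
The Carnot heat-pump COP is COP_HP = T_H/(T_H − T_C) = 341.00/53.85 = 6.3324.
Q_H = COP_HP · W = 6.3324 × 135 = 855 kJ.

Q_H ≈ 855 kJ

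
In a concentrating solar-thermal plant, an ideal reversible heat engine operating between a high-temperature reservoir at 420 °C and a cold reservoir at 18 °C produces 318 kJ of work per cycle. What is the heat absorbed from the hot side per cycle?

Q_H ≈ 548.3 kJ

T_H = 420 °C → 420 + 273.15 = 693.15 K.
T_C = 18 °C → 18 + 273.15 = 291.15 K.
Since the cycle is reversible, η = 1 − T_C/T_H = 1 − 291.15/693.15 = 0.5800.
Q_H = W/η = 318/0.5800 = 548.3 kJ.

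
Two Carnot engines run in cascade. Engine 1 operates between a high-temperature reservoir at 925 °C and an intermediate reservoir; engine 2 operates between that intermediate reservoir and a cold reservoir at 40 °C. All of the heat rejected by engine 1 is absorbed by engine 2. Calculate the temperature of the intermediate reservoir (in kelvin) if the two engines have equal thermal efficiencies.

T_H = 925 °C → 925 + 273.15 = 1198.15 K.
T_C = 40 °C → 40 + 273.15 = 313.15 K.
Equal efficiencies require 1 − T_m/T_H = 1 − T_C/T_m, i.e. T_m/T_H = T_C/T_m, so T_m = √(T_H·T_C) = √(1198.15 × 313.15) = 613 K.

T_m ≈ 613 K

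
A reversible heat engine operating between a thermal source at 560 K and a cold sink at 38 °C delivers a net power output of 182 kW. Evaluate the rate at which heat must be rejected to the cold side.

Q̇_C ≈ 227.6 kW

T_C = 38 °C → 38 + 273.15 = 311.15 K.
For a reversible engine, η = 1 − T_C/T_H = 1 − 311.15/560.00 = 0.4444.
Since Q_C/Q_H = T_C/T_H and Q_H = W/η, Q_C = W·T_C/(T_H − T_C) = 182 × 311.15/248.85 = 227.6 kW.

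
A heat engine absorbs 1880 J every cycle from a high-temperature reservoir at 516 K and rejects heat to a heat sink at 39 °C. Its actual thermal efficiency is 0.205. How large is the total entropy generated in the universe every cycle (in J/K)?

T_C = 39 °C → 39 + 273.15 = 312.15 K.
W = η·Q_H = 0.205 × 1880 = 385.4 J, so Q_C = Q_H − W = 1495 J.
The hot reservoir loses entropy Q_H/T_H = 1880/516.00 = 3.643 J/K; the cold reservoir gains Q_C/T_C = 1495/312.15 = 4.788 J/K.
ΔS_univ = −Q_H/T_H + Q_C/T_C = 1.14 J/K (> 0, since η = 0.205 < η_Carnot = 0.395).

ΔS_univ ≈ 1.14 J/K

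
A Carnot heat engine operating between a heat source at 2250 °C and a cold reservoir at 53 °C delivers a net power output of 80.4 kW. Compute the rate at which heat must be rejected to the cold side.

Q̇_C ≈ 11.94 kW

T_H = 2250 °C → 2250 + 273.15 = 2523.15 K.
T_C = 53 °C → 53 + 273.15 = 326.15 K.
Since the cycle is reversible, η = 1 − T_C/T_H = 1 − 326.15/2523.15 = 0.8707.
Since Q_C/Q_H = T_C/T_H and Q_H = W/η, Q_C = W·T_C/(T_H − T_C) = 80.4 × 326.15/2197.00 = 11.94 kW.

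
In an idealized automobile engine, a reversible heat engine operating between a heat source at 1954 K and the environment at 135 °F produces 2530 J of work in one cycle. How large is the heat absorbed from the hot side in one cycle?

T_C = 135 °F → (135 − 32) × 5/9 = 57.22 °C = 330.37 K.
Carnot efficiency: η = 1 − T_C/T_H = 1 − 330.37/1954.00 = 0.8309.
Q_H = W/η = 2530/0.8309 = 3045 J.

Q_H ≈ 3045 J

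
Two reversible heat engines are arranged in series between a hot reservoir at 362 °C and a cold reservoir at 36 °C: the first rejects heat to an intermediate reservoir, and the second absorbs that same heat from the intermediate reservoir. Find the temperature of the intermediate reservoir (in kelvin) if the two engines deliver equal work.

T_m ≈ 472 K

T_H = 362 °C → 362 + 273.15 = 635.15 K.
T_C = 36 °C → 36 + 273.15 = 309.15 K.
For reversible stages Q_m = Q_H·(T_m/T_H). Setting W₁ = Q_H(1 − T_m/T_H) equal to W₂ = Q_m(1 − T_C/T_m) = Q_H·(T_m − T_C)/T_H gives T_H − T_m = T_m − T_C, so T_m = (T_H + T_C)/2 = (635.15 + 309.15)/2 = 472 K.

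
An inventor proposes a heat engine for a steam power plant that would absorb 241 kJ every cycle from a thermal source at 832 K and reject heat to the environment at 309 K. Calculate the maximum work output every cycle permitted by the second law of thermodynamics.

W_max ≈ 151.5 kJ

By the Carnot theorem, η_max = 1 − T_C/T_H = 1 − 309.00/832.00 = 0.6286.
W_max = η_max · Q_H = 0.6286 × 241 = 151.5 kJ.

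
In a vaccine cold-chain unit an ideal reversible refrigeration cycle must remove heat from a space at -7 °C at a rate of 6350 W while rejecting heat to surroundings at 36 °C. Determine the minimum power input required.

Ẇ_in ≈ 1030 W

T_H = 36 °C → 36 + 273.15 = 309.15 K.
T_C = -7 °C → -7 + 273.15 = 266.15 K.
Carnot COP: COP_R = T_C/(T_H − T_C) = 266.15/43.00 = 6.1895.
W = Q_C/COP_R = 6350/6.1895 = 1030 W.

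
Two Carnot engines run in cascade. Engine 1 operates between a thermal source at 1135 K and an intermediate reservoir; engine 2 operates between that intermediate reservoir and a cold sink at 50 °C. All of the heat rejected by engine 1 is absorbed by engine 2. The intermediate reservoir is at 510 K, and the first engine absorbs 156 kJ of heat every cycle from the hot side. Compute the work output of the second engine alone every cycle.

W₂ ≈ 25.68 kJ

T_C = 50 °C → 50 + 273.15 = 323.15 K.
Heat entering the second stage: Q_m = Q_H·(T_m/T_H) = 156 × 510.00/1135.00 = 70.10 kJ.
Second-stage efficiency η₂ = 1 − T_C/T_m = 1 − 323.15/510.00 = 0.3664, so W₂ = η₂·Q_m = 25.68 kJ.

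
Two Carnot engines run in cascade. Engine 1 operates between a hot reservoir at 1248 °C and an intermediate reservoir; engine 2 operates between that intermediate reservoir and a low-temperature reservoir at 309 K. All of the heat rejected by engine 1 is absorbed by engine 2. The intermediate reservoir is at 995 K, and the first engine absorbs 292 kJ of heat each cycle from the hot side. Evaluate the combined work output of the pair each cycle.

T_H = 1248 °C → 1248 + 273.15 = 1521.15 K.
Two reversible stages in series are equivalent to a single Carnot engine between T_H and T_C, so η_total = 1 − T_C/T_H = 1 − 309.00/1521.15 = 0.7969.
W_total = η_total · Q_H = 0.7969 × 292 = 233 kJ.

W_total ≈ 233 kJ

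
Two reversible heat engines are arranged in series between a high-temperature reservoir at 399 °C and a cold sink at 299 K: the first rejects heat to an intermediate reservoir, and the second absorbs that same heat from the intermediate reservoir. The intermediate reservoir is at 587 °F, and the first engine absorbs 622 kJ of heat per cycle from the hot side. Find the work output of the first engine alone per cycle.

T_H = 399 °C → 399 + 273.15 = 672.15 K.
T_m = 587 °F → (587 − 32) × 5/9 = 308.33 °C = 581.48 K.
First-stage efficiency η₁ = 1 − T_m/T_H = 1 − 581.48/672.15 = 0.1349.
W₁ = η₁·Q_H = 0.1349 × 622 = 83.90 kJ.

W₁ ≈ 83.90 kJ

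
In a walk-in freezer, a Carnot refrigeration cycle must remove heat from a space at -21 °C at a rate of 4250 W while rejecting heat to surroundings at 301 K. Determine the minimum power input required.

T_C = -21 °C → -21 + 273.15 = 252.15 K.
For a reversible refrigerator, COP_R = T_C/(T_H − T_C) = 252.15/48.85 = 5.1617.
W = Q_C/COP_R = 4250/5.1617 = 823 W.

Ẇ_in ≈ 823 W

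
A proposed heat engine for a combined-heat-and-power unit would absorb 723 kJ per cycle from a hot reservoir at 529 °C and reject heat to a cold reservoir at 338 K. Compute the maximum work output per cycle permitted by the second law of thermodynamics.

T_H = 529 °C → 529 + 273.15 = 802.15 K.
By the Carnot theorem, η_max = 1 − T_C/T_H = 1 − 338.00/802.15 = 0.5786.
W_max = η_max · Q_H = 0.5786 × 723 = 418 kJ.

W_max ≈ 418 kJ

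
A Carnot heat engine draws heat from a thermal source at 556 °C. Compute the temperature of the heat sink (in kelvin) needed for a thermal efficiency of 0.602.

T_H = 556 °C → 556 + 273.15 = 829.15 K.
From η = 1 − T_C/T_H, T_C = T_H·(1 − η) = 829.15 × (1 − 0.602) = 330.0 K.

T_C ≈ 330.0 K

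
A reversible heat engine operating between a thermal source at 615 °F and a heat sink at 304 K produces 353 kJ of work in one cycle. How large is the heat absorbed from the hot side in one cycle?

Q_H ≈ 719 kJ

T_H = 615 °F → (615 − 32) × 5/9 = 323.89 °C = 597.04 K.
The Carnot efficiency is η = 1 − T_C/T_H = 1 − 304.00/597.04 = 0.4908.
Q_H = W/η = 353/0.4908 = 719 kJ.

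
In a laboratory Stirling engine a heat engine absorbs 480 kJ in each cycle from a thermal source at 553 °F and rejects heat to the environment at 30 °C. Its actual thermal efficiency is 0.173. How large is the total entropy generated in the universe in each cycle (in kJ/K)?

T_H = 553 °F → (553 − 32) × 5/9 = 289.44 °C = 562.59 K.
T_C = 30 °C → 30 + 273.15 = 303.15 K.
W = η·Q_H = 0.173 × 480 = 83.04 kJ, so Q_C = Q_H − W = 397.0 kJ.
The hot reservoir loses entropy Q_H/T_H = 480/562.59 = 0.8532 kJ/K; the cold reservoir gains Q_C/T_C = 397.0/303.15 = 1.309 kJ/K.
ΔS_univ = −Q_H/T_H + Q_C/T_C = 0.456 kJ/K (> 0, since η = 0.173 < η_Carnot = 0.461).

ΔS_univ ≈ 0.456 kJ/K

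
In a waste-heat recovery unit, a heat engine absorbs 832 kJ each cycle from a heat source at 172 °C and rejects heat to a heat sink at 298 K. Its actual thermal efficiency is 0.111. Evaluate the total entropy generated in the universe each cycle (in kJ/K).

T_H = 172 °C → 172 + 273.15 = 445.15 K.
W = η·Q_H = 0.111 × 832 = 92.35 kJ, so Q_C = Q_H − W = 739.6 kJ.
The hot reservoir loses entropy Q_H/T_H = 832/445.15 = 1.869 kJ/K; the cold reservoir gains Q_C/T_C = 739.6/298.00 = 2.482 kJ/K.
ΔS_univ = −Q_H/T_H + Q_C/T_C = 0.613 kJ/K (> 0, since η = 0.111 < η_Carnot = 0.331).

ΔS_univ ≈ 0.613 kJ/K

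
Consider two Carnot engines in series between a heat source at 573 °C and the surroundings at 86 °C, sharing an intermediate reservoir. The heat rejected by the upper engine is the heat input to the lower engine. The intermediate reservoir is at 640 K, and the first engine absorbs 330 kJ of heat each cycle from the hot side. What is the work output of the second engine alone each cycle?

T_H = 573 °C → 573 + 273.15 = 846.15 K.
T_C = 86 °C → 86 + 273.15 = 359.15 K.
Heat entering the second stage: Q_m = Q_H·(T_m/T_H) = 330 × 640.00/846.15 = 250 kJ.
Second-stage efficiency η₂ = 1 − T_C/T_m = 1 − 359.15/640.00 = 0.4388, so W₂ = η₂·Q_m = 110 kJ.

W₂ ≈ 110 kJ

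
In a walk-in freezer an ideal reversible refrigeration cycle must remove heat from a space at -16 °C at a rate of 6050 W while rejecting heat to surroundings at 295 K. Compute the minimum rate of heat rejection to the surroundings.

Q̇_H ≈ 6940 W

T_C = -16 °C → -16 + 273.15 = 257.15 K.
For a reversible cycle Q_H/Q_C = T_H/T_C, so Q_H = Q_C·T_H/T_C = 6050 × 295.00/257.15 = 6940 W.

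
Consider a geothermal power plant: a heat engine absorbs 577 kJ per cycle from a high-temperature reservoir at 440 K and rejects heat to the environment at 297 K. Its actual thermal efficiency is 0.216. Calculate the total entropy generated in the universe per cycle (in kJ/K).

W = η·Q_H = 0.216 × 577 = 124.6 kJ, so Q_C = Q_H − W = 452.4 kJ.
Entropy balance on the reservoirs: −Q_H/T_H = -1.311 kJ/K, +Q_C/T_C = 1.523 kJ/K.
ΔS_univ = −Q_H/T_H + Q_C/T_C = 0.2118 kJ/K (> 0, since η = 0.216 < η_Carnot = 0.325).

ΔS_univ ≈ 0.2118 kJ/K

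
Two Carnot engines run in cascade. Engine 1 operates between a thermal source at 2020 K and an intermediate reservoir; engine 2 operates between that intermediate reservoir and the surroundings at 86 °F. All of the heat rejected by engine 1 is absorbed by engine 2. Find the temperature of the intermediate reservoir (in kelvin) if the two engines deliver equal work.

T_m ≈ 1160 K

T_C = 86 °F → (86 − 32) × 5/9 = 30.00 °C = 303.15 K.
For reversible stages Q_m = Q_H·(T_m/T_H). Setting W₁ = Q_H(1 − T_m/T_H) equal to W₂ = Q_m(1 − T_C/T_m) = Q_H·(T_m − T_C)/T_H gives T_H − T_m = T_m − T_C, so T_m = (T_H + T_C)/2 = (2020.00 + 303.15)/2 = 1160 K.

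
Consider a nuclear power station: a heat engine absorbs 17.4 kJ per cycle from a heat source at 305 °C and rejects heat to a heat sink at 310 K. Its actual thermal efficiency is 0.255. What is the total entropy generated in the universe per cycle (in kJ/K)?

ΔS_univ ≈ 0.01172 kJ/K

T_H = 305 °C → 305 + 273.15 = 578.15 K.
W = η·Q_H = 0.255 × 17.4 = 4.437 kJ, so Q_C = Q_H − W = 12.96 kJ.
Reservoir entropy changes: ΔS_H = −Q_H/T_H = −17.4/578.15 = -0.03010 kJ/K and ΔS_C = +Q_C/T_C = 12.96/310.00 = 0.04182 kJ/K.
ΔS_univ = −Q_H/T_H + Q_C/T_C = 0.01172 kJ/K (> 0, since η = 0.255 < η_Carnot = 0.464).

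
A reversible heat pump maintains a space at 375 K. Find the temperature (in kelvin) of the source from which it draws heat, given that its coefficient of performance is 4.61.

COP_HP = T_H/(T_H − T_C) ⇒ T_C = T_H·(COP_HP − 1)/COP_HP = 375.00 × (4.61 − 1)/4.61 = 294 K.

T_C ≈ 294 K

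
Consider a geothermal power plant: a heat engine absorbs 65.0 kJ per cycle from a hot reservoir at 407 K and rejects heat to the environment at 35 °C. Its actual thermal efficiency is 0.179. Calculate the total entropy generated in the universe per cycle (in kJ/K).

ΔS_univ ≈ 0.01347 kJ/K

T_C = 35 °C → 35 + 273.15 = 308.15 K.
W = η·Q_H = 0.179 × 65.0 = 11.63 kJ, so Q_C = Q_H − W = 53.37 kJ.
The hot reservoir loses entropy Q_H/T_H = 65.0/407.00 = 0.1597 kJ/K; the cold reservoir gains Q_C/T_C = 53.37/308.15 = 0.1732 kJ/K.
ΔS_univ = −Q_H/T_H + Q_C/T_C = 0.01347 kJ/K (> 0, since η = 0.179 < η_Carnot = 0.243).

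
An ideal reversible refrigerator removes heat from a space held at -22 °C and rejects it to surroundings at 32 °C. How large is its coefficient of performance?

T_H = 32 °C → 32 + 273.15 = 305.15 K.
T_C = -22 °C → -22 + 273.15 = 251.15 K.
Carnot COP: COP_R = T_C/(T_H − T_C) = 251.15/(305.15 − 251.15) = 4.651.

COP_R ≈ 4.651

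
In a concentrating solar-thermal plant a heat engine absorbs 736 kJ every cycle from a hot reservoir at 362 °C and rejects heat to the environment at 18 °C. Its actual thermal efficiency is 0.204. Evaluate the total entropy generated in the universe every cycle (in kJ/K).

ΔS_univ ≈ 0.8534 kJ/K

T_H = 362 °C → 362 + 273.15 = 635.15 K.
T_C = 18 °C → 18 + 273.15 = 291.15 K.
W = η·Q_H = 0.204 × 736 = 150.1 kJ, so Q_C = Q_H − W = 585.9 kJ.
The hot reservoir loses entropy Q_H/T_H = 736/635.15 = 1.159 kJ/K; the cold reservoir gains Q_C/T_C = 585.9/291.15 = 2.012 kJ/K.
ΔS_univ = −Q_H/T_H + Q_C/T_C = 0.8534 kJ/K (> 0, since η = 0.204 < η_Carnot = 0.542).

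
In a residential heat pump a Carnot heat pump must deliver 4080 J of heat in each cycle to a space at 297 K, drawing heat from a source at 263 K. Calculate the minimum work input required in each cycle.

W_in ≈ 467 J

The Carnot heat-pump COP is COP_HP = T_H/(T_H − T_C) = 297.00/34.00 = 8.7353.
W = Q_H/COP_HP = 4080/8.7353 = 467 J.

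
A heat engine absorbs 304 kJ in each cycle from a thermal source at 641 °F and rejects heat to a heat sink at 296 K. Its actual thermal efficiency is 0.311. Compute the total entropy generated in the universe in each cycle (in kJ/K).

T_H = 641 °F → (641 − 32) × 5/9 = 338.33 °C = 611.48 K.
W = η·Q_H = 0.311 × 304 = 94.54 kJ, so Q_C = Q_H − W = 209.5 kJ.
Reservoir entropy changes: ΔS_H = −Q_H/T_H = −304/611.48 = -0.4972 kJ/K and ΔS_C = +Q_C/T_C = 209.5/296.00 = 0.7076 kJ/K.
ΔS_univ = −Q_H/T_H + Q_C/T_C = 0.210 kJ/K (> 0, since η = 0.311 < η_Carnot = 0.516).

ΔS_univ ≈ 0.210 kJ/K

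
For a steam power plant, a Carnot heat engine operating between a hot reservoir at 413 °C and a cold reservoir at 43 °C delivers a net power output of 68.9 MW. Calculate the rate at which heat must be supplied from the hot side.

T_H = 413 °C → 413 + 273.15 = 686.15 K.
T_C = 43 °C → 43 + 273.15 = 316.15 K.
The Carnot efficiency is η = 1 − T_C/T_H = 1 − 316.15/686.15 = 0.5392.
Q_H = W/η = 68.9/0.5392 = 128 MW.

Q̇_H ≈ 128 MW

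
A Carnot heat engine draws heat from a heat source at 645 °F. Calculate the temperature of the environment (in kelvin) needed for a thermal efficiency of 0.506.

T_C ≈ 303 K

T_H = 645 °F → (645 − 32) × 5/9 = 340.56 °C = 613.71 K.
From η = 1 − T_C/T_H, T_C = T_H·(1 − η) = 613.71 × (1 − 0.506) = 303 K.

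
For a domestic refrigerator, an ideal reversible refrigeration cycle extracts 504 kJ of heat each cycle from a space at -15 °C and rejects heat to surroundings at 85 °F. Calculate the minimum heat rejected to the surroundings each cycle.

Q_H ≈ 590.8 kJ

T_H = 85 °F → (85 − 32) × 5/9 = 29.44 °C = 302.59 K.
T_C = -15 °C → -15 + 273.15 = 258.15 K.
For a reversible cycle Q_H/Q_C = T_H/T_C, so Q_H = Q_C·T_H/T_C = 504 × 302.59/258.15 = 590.8 kJ.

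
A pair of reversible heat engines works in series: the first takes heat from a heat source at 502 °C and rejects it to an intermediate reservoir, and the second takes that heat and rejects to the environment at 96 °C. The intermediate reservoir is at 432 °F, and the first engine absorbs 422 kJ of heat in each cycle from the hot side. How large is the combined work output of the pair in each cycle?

T_H = 502 °C → 502 + 273.15 = 775.15 K.
T_C = 96 °C → 96 + 273.15 = 369.15 K.
Two reversible stages in series are equivalent to a single Carnot engine between T_H and T_C, so η_total = 1 − T_C/T_H = 1 − 369.15/775.15 = 0.5238.
W_total = η_total · Q_H = 0.5238 × 422 = 221 kJ.

W_total ≈ 221 kJ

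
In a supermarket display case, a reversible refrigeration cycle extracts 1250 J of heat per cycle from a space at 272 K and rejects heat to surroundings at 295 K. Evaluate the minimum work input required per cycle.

W_in ≈ 106 J

Carnot COP: COP_R = T_C/(T_H − T_C) = 272.00/23.00 = 11.8261.
W = Q_C/COP_R = 1250/11.8261 = 106 J.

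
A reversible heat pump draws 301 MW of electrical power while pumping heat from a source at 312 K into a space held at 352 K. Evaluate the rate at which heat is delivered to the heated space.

Q̇_H ≈ 2650 MW

Reversible heating COP: COP_HP = T_H/(T_H − T_C) = 352.00/40.00 = 8.8000.
Q_H = COP_HP · W = 8.8000 × 301 = 2650 MW.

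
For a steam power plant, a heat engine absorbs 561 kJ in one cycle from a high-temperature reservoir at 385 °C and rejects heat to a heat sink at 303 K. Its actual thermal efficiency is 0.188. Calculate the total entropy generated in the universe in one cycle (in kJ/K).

T_H = 385 °C → 385 + 273.15 = 658.15 K.
W = η·Q_H = 0.188 × 561 = 105.5 kJ, so Q_C = Q_H − W = 455.5 kJ.
Reservoir entropy changes: ΔS_H = −Q_H/T_H = −561/658.15 = -0.8524 kJ/K and ΔS_C = +Q_C/T_C = 455.5/303.00 = 1.503 kJ/K.
ΔS_univ = −Q_H/T_H + Q_C/T_C = 0.651 kJ/K (> 0, since η = 0.188 < η_Carnot = 0.540).

ΔS_univ ≈ 0.651 kJ/K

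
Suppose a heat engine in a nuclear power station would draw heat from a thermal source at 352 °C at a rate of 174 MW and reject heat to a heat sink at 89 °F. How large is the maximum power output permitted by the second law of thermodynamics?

Ẇ_max ≈ 89.16 MW

T_H = 352 °C → 352 + 273.15 = 625.15 K.
T_C = 89 °F → (89 − 32) × 5/9 = 31.67 °C = 304.82 K.
By the Carnot theorem, η_max = 1 − T_C/T_H = 1 − 304.82/625.15 = 0.5124.
W_max = η_max · Q_H = 0.5124 × 174 = 89.16 MW.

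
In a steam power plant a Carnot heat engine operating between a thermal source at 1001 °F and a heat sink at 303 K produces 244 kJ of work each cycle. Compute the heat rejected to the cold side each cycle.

T_H = 1001 °F → (1001 − 32) × 5/9 = 538.33 °C = 811.48 K.
The Carnot efficiency is η = 1 − T_C/T_H = 1 − 303.00/811.48 = 0.6266.
Since Q_C/Q_H = T_C/T_H and Q_H = W/η, Q_C = W·T_C/(T_H − T_C) = 244 × 303.00/508.48 = 145 kJ.

Q_C ≈ 145 kJ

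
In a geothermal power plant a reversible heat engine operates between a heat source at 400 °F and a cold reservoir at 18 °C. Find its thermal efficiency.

η ≈ 0.390

T_H = 400 °F → (400 − 32) × 5/9 = 204.44 °C = 477.59 K.
T_C = 18 °C → 18 + 273.15 = 291.15 K.
η_rev = 1 − T_C/T_H = 1 − 291.15/477.59 = 0.390.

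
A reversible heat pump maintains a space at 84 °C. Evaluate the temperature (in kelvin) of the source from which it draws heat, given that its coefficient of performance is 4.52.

T_H = 84 °C → 84 + 273.15 = 357.15 K.
COP_HP = T_H/(T_H − T_C) ⇒ T_C = T_H·(COP_HP − 1)/COP_HP = 357.15 × (4.52 − 1)/4.52 = 278 K.

T_C ≈ 278 K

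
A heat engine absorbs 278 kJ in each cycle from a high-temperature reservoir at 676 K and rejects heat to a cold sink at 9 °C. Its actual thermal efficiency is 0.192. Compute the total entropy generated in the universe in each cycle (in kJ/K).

T_C = 9 °C → 9 + 273.15 = 282.15 K.
W = η·Q_H = 0.192 × 278 = 53.38 kJ, so Q_C = Q_H − W = 224.6 kJ.
Reservoir entropy changes: ΔS_H = −Q_H/T_H = −278/676.00 = -0.4112 kJ/K and ΔS_C = +Q_C/T_C = 224.6/282.15 = 0.7961 kJ/K.
ΔS_univ = −Q_H/T_H + Q_C/T_C = 0.385 kJ/K (> 0, since η = 0.192 < η_Carnot = 0.583).

ΔS_univ ≈ 0.385 kJ/K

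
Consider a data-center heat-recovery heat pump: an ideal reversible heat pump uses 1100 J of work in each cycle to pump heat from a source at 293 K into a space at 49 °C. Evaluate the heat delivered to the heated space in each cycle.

Q_H ≈ 12200 J

T_H = 49 °C → 49 + 273.15 = 322.15 K.
COP_HP = T_H/(T_H − T_C) = 322.15/29.15 = 11.0515.
Q_H = COP_HP · W = 11.0515 × 1100 = 12200 J.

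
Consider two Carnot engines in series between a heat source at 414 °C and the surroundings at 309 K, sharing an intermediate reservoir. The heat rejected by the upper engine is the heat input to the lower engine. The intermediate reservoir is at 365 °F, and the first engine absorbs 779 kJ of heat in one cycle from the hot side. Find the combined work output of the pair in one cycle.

W_total ≈ 429 kJ

T_H = 414 °C → 414 + 273.15 = 687.15 K.
Two reversible stages in series are equivalent to a single Carnot engine between T_H and T_C, so η_total = 1 − T_C/T_H = 1 − 309.00/687.15 = 0.5503.
W_total = η_total · Q_H = 0.5503 × 779 = 429 kJ.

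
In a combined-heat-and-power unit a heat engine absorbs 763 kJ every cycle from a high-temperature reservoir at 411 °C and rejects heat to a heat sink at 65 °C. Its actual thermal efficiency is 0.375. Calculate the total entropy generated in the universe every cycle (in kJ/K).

ΔS_univ ≈ 0.2950 kJ/K

T_H = 411 °C → 411 + 273.15 = 684.15 K.
T_C = 65 °C → 65 + 273.15 = 338.15 K.
W = η·Q_H = 0.375 × 763 = 286.1 kJ, so Q_C = Q_H − W = 476.9 kJ.
The hot reservoir loses entropy Q_H/T_H = 763/684.15 = 1.115 kJ/K; the cold reservoir gains Q_C/T_C = 476.9/338.15 = 1.410 kJ/K.
ΔS_univ = −Q_H/T_H + Q_C/T_C = 0.2950 kJ/K (> 0, since η = 0.375 < η_Carnot = 0.506).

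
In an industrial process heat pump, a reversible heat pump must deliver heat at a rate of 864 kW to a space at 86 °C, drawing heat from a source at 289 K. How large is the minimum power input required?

Ẇ_in ≈ 169 kW

T_H = 86 °C → 86 + 273.15 = 359.15 K.
For a reversible heat pump, COP_HP = T_H/(T_H − T_C) = 359.15/70.15 = 5.1197.
W = Q_H/COP_HP = 864/5.1197 = 169 kW.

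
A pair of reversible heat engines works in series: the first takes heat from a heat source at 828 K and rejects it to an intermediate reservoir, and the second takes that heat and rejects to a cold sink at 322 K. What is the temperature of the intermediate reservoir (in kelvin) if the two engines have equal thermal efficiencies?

T_m ≈ 516.3 K

Equal efficiencies require 1 − T_m/T_H = 1 − T_C/T_m, i.e. T_m/T_H = T_C/T_m, so T_m = √(T_H·T_C) = √(828.00 × 322.00) = 516.3 K.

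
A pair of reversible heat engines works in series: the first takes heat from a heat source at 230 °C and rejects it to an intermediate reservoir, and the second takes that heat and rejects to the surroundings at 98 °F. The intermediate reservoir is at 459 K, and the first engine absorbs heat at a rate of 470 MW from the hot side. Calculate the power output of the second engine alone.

Ẇ₂ ≈ 139 MW

T_H = 230 °C → 230 + 273.15 = 503.15 K.
T_C = 98 °F → (98 − 32) × 5/9 = 36.67 °C = 309.82 K.
Heat entering the second stage: Q_m = Q_H·(T_m/T_H) = 470 × 459.00/503.15 = 429 MW.
Second-stage efficiency η₂ = 1 − T_C/T_m = 1 − 309.82/459.00 = 0.3250, so W₂ = η₂·Q_m = 139 MW.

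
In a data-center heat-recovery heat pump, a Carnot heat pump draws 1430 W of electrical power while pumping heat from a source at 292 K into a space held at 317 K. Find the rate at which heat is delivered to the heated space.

Q̇_H ≈ 18130 W

The Carnot heat-pump COP is COP_HP = T_H/(T_H − T_C) = 317.00/25.00 = 12.6800.
Q_H = COP_HP · W = 12.6800 × 1430 = 18130 W.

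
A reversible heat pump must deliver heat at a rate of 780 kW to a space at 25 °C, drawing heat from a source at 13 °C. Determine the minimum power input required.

Ẇ_in ≈ 31.39 kW

T_H = 25 °C → 25 + 273.15 = 298.15 K.
T_C = 13 °C → 13 + 273.15 = 286.15 K.
For a reversible heat pump, COP_HP = T_H/(T_H − T_C) = 298.15/12.00 = 24.8458.
W = Q_H/COP_HP = 780/24.8458 = 31.39 kW.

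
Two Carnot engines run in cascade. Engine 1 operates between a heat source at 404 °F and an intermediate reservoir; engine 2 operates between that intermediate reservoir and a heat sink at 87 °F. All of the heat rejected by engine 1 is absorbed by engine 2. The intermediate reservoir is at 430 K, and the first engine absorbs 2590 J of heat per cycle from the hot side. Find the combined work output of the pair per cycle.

W_total ≈ 950.6 J

T_H = 404 °F → (404 − 32) × 5/9 = 206.67 °C = 479.82 K.
T_C = 87 °F → (87 − 32) × 5/9 = 30.56 °C = 303.71 K.
Two reversible stages in series are equivalent to a single Carnot engine between T_H and T_C, so η_total = 1 − T_C/T_H = 1 − 303.71/479.82 = 0.3670.
W_total = η_total · Q_H = 0.3670 × 2590 = 950.6 J.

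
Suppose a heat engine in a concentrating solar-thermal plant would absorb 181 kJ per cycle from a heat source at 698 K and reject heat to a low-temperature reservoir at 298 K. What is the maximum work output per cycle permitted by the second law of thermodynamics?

By the Carnot theorem, η_max = 1 − T_C/T_H = 1 − 298.00/698.00 = 0.5731.
W_max = η_max · Q_H = 0.5731 × 181 = 104 kJ.

W_max ≈ 104 kJ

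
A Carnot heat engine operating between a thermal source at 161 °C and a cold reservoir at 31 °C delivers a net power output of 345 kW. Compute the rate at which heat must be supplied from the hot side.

Q̇_H ≈ 1150 kW

T_H = 161 °C → 161 + 273.15 = 434.15 K.
T_C = 31 °C → 31 + 273.15 = 304.15 K.
The Carnot efficiency is η = 1 − T_C/T_H = 1 − 304.15/434.15 = 0.2994.
Q_H = W/η = 345/0.2994 = 1150 kW.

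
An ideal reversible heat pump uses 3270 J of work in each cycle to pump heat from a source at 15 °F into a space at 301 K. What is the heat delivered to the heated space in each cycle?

T_C = 15 °F → (15 − 32) × 5/9 = -9.44 °C = 263.71 K.
For a reversible heat pump, COP_HP = T_H/(T_H − T_C) = 301.00/37.29 = 8.0709.
Q_H = COP_HP · W = 8.0709 × 3270 = 26400 J.

Q_H ≈ 26400 J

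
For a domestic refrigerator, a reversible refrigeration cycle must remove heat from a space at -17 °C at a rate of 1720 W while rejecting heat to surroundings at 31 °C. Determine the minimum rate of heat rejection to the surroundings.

Q̇_H ≈ 2042 W

T_H = 31 °C → 31 + 273.15 = 304.15 K.
T_C = -17 °C → -17 + 273.15 = 256.15 K.
For a reversible cycle Q_H/Q_C = T_H/T_C, so Q_H = Q_C·T_H/T_C = 1720 × 304.15/256.15 = 2042 W.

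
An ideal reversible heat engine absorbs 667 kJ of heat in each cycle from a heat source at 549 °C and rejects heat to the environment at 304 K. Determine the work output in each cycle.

W ≈ 420.4 kJ

T_H = 549 °C → 549 + 273.15 = 822.15 K.
η_rev = 1 − T_C/T_H = 1 − 304.00/822.15 = 0.6302.
W = η·Q_H = 0.6302 × 667 = 420.4 kJ.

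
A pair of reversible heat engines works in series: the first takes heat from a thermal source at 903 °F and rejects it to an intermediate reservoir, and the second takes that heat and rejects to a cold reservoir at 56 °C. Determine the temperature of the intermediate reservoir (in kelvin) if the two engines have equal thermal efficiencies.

T_m ≈ 499 K

T_H = 903 °F → (903 − 32) × 5/9 = 483.89 °C = 757.04 K.
T_C = 56 °C → 56 + 273.15 = 329.15 K.
Equal efficiencies require 1 − T_m/T_H = 1 − T_C/T_m, i.e. T_m/T_H = T_C/T_m, so T_m = √(T_H·T_C) = √(757.04 × 329.15) = 499 K.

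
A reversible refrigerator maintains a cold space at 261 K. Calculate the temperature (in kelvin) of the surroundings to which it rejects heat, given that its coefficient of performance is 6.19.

COP_R = T_C/(T_H − T_C) ⇒ T_H = T_C·(1 + 1/COP_R) = 261.00 × (1 + 1/6.19) = 303.2 K.

T_H ≈ 303.2 K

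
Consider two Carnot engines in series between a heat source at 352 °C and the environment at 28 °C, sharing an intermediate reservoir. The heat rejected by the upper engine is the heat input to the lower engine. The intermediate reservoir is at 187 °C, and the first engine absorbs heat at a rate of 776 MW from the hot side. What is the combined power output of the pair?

T_H = 352 °C → 352 + 273.15 = 625.15 K.
T_C = 28 °C → 28 + 273.15 = 301.15 K.
Two reversible stages in series are equivalent to a single Carnot engine between T_H and T_C, so η_total = 1 − T_C/T_H = 1 − 301.15/625.15 = 0.5183.
W_total = η_total · Q_H = 0.5183 × 776 = 402 MW.

Ẇ_total ≈ 402 MW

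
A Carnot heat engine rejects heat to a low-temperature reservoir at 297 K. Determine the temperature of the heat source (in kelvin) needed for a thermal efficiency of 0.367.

T_H ≈ 469 K

From η = 1 − T_C/T_H, solving for T_H gives T_H = T_C/(1 − η) = 297.00/(1 − 0.367) = 469 K.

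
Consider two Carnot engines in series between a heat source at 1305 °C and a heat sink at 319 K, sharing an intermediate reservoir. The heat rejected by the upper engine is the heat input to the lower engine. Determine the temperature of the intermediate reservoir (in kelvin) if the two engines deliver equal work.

T_m ≈ 949 K

T_H = 1305 °C → 1305 + 273.15 = 1578.15 K.
For reversible stages Q_m = Q_H·(T_m/T_H). Setting W₁ = Q_H(1 − T_m/T_H) equal to W₂ = Q_m(1 − T_C/T_m) = Q_H·(T_m − T_C)/T_H gives T_H − T_m = T_m − T_C, so T_m = (T_H + T_C)/2 = (1578.15 + 319.00)/2 = 949 K.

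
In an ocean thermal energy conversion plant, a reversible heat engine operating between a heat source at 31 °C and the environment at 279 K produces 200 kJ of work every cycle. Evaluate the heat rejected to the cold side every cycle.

T_H = 31 °C → 31 + 273.15 = 304.15 K.
Carnot efficiency: η = 1 − T_C/T_H = 1 − 279.00/304.15 = 0.0827.
Since Q_C/Q_H = T_C/T_H and Q_H = W/η, Q_C = W·T_C/(T_H − T_C) = 200 × 279.00/25.15 = 2219 kJ.

Q_C ≈ 2219 kJ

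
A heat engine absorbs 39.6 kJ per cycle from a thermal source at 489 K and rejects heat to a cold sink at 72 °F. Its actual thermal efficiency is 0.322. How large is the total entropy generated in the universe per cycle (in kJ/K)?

T_C = 72 °F → (72 − 32) × 5/9 = 22.22 °C = 295.37 K.
W = η·Q_H = 0.322 × 39.6 = 12.75 kJ, so Q_C = Q_H − W = 26.85 kJ.
Reservoir entropy changes: ΔS_H = −Q_H/T_H = −39.6/489.00 = -0.08098 kJ/K and ΔS_C = +Q_C/T_C = 26.85/295.37 = 0.09090 kJ/K.
ΔS_univ = −Q_H/T_H + Q_C/T_C = 0.00992 kJ/K (> 0, since η = 0.322 < η_Carnot = 0.396).

ΔS_univ ≈ 0.00992 kJ/K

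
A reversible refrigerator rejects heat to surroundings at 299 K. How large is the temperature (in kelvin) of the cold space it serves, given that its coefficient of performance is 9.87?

COP_R = T_C/(T_H − T_C) ⇒ T_C = T_H·COP_R/(1 + COP_R) = 299.00 × 9.87/(1 + 9.87) = 271.5 K.

T_C ≈ 271.5 K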